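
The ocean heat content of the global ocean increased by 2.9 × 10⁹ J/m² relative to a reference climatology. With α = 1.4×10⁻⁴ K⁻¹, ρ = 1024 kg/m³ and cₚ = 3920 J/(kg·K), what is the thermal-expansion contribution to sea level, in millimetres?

Δh = αQ/(ρcₚ) = 1.4×10⁻⁴ × 2.9×10⁹ / (1024 × 3920) ≈ 0.10114 m

Δh ≈ 100 mm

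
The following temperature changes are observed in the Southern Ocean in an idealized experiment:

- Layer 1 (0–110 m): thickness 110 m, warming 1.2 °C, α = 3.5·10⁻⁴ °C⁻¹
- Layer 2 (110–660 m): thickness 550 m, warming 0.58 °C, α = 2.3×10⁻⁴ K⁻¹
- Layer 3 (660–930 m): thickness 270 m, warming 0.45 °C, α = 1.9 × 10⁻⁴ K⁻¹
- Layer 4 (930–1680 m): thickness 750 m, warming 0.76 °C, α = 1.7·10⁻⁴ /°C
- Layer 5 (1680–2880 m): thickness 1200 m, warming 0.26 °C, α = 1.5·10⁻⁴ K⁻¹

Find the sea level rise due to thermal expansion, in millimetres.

Δh ≈ 286 mm

0–110 m: 3.5×10⁻⁴ × 1.2 × 110 = 0.04620 m
0.58 × 550 × 2.3×10⁻⁴ = 0.07337 m
270 × 1.9×10⁻⁴ × 0.45 = 0.023085 m
930–1680 m: 1.7×10⁻⁴ × 0.76 × 750 = 0.09690 m
1200 × 0.26 × 1.5×10⁻⁴ = 0.04680 m
Δh = 0.04620 + 0.07337 + 0.023085 + 0.09690 + 0.04680 = 0.286355 m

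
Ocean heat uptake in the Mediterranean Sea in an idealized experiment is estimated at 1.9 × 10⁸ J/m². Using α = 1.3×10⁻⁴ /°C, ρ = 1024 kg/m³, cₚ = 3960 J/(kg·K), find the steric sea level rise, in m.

about 0.00609 m

Δh = αQ/(ρcₚ) = 1.3×10⁻⁴ × 1.9×10⁸ / (1024 × 3960) ≈ 0.0060912 m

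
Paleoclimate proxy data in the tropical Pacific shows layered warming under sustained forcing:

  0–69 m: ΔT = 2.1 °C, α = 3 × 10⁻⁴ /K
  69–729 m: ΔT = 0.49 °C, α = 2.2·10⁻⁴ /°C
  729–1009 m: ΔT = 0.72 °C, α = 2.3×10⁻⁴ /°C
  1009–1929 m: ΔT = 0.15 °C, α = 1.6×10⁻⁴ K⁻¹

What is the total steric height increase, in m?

about 0.18 m

0–69 m: 2.1 × 3×10⁻⁴ × 69 = 0.04347 m
660 × 0.49 × 2.2×10⁻⁴ = 0.071148 m
Layer 3: 280 × 2.3×10⁻⁴ × 0.72 = 0.046368 m
0.15 × 920 × 1.6×10⁻⁴ = 0.02208 m
Δh = 0.04347 + 0.071148 + 0.046368 + 0.02208 = 0.183066 m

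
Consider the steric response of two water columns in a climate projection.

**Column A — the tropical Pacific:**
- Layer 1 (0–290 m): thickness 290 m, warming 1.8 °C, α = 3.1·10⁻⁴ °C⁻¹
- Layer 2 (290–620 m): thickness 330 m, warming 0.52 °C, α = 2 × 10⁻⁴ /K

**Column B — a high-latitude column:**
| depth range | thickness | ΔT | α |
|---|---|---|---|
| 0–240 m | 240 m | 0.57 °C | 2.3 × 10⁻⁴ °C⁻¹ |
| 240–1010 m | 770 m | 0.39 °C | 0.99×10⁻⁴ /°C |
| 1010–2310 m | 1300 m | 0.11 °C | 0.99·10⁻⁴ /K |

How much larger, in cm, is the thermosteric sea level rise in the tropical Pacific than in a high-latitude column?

A Layer 1: 290 × 3.1×10⁻⁴ × 1.8 = 0.16182 m
A 290–620 m: 330 × 0.52 × 2×10⁻⁴ = 0.03432 m
A total: 0.19614 m
B 0–240 m: 2.3×10⁻⁴ × 0.57 × 240 = 0.031464 m
B 240–1010 m: 0.39 × 770 × 0.99×10⁻⁴ = 0.0297297 m
B Layer 3: 0.11 × 0.99×10⁻⁴ × 1300 = 0.014157 m
B total: 0.0753507 m
Difference: 0.19614 − 0.0753507 = 0.1207893 m

12.1 cm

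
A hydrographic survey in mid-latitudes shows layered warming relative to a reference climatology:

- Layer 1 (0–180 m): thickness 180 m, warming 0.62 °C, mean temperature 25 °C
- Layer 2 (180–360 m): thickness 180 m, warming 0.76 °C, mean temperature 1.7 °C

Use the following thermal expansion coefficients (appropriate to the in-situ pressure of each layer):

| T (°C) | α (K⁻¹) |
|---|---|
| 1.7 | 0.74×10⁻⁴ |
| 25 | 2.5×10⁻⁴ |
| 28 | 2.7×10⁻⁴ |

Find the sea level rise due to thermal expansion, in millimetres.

Layer 1 at 25 °C → α = 2.5×10⁻⁴ K⁻¹
Layer 2 at 1.7 °C → α = 0.74×10⁻⁴ K⁻¹
0–180 m: 0.62 × 2.5×10⁻⁴ × 180 = 0.02790 m
180 × 0.76 × 0.74×10⁻⁴ = 0.0101232 m
Δh = 0.02790 + 0.0101232 = 0.0380232 m

Δh ≈ 38 mm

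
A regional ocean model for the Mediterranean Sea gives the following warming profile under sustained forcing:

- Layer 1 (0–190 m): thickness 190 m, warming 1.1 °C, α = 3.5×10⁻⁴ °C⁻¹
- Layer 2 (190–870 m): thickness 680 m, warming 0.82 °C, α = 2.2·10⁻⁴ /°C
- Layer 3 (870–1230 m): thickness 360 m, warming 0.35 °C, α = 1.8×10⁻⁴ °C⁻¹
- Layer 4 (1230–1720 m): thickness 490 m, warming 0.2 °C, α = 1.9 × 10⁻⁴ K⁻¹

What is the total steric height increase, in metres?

0.237 m of thermosteric rise

Layer 1: 190 × 1.1 × 3.5×10⁻⁴ = 0.07315 m
0.82 × 2.2×10⁻⁴ × 680 = 0.122672 m
Layer 3: 1.8×10⁻⁴ × 0.35 × 360 = 0.02268 m
Layer 4: 490 × 1.9×10⁻⁴ × 0.2 = 0.01862 m
Δh = 0.07315 + 0.122672 + 0.02268 + 0.01862 = 0.237122 m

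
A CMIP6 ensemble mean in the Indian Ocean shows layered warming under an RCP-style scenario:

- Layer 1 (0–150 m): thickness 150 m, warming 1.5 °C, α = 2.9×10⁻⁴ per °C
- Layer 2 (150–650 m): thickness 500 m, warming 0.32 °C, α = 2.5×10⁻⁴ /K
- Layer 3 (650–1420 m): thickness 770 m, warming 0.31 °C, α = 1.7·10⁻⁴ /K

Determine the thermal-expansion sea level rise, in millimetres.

Δh ≈ 146 mm

Layer 1: 2.9×10⁻⁴ × 1.5 × 150 = 0.06525 m
Layer 2: 0.32 × 2.5×10⁻⁴ × 500 = 0.04000 m
770 × 1.7×10⁻⁴ × 0.31 = 0.040579 m
Δh = 0.06525 + 0.04000 + 0.040579 = 0.145829 m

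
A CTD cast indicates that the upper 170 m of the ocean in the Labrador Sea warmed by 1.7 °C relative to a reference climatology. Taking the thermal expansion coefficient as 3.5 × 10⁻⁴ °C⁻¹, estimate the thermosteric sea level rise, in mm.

101 mm of thermosteric rise

Δh = αΔT·H = 3.5×10⁻⁴ × 1.7 × 170 = 0.10115 m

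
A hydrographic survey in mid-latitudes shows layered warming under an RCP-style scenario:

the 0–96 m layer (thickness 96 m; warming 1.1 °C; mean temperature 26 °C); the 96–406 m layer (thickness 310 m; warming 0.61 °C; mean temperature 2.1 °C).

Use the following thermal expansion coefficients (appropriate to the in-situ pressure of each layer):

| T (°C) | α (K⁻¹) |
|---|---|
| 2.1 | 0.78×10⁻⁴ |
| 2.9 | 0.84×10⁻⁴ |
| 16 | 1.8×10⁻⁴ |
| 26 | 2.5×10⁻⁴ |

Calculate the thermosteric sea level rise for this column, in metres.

0.041 m of thermosteric rise

Layer 1 at 26 °C → α = 2.5×10⁻⁴ K⁻¹
Layer 2 at 2.1 °C → α = 0.78×10⁻⁴ K⁻¹
0–96 m: 2.5×10⁻⁴ × 96 × 1.1 = 0.02640 m
96–406 m: 0.78×10⁻⁴ × 310 × 0.61 = 0.0147498 m
Δh = 0.02640 + 0.0147498 = 0.0411498 m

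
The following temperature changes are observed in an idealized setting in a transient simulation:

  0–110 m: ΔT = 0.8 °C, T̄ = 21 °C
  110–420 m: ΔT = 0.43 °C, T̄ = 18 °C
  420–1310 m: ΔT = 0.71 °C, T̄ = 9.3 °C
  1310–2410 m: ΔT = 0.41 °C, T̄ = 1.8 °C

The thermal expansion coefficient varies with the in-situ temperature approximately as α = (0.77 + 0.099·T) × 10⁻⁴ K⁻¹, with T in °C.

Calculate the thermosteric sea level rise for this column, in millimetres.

Layer 1: α = (0.77 + 0.099×21)×10⁻⁴ = 2.849×10⁻⁴ K⁻¹
Layer 2: α = (0.77 + 0.099×18)×10⁻⁴ = 2.552×10⁻⁴ K⁻¹
Layer 3: α = (0.77 + 0.099×9.3)×10⁻⁴ = 1.6907×10⁻⁴ K⁻¹
Layer 4: α = (0.77 + 0.099×1.8)×10⁻⁴ = 0.9482×10⁻⁴ K⁻¹
2.849×10⁻⁴ × 0.8 × 110 = 0.0250712 m
Layer 2: 310 × 0.43 × 2.552×10⁻⁴ = 0.03401816 m
420–1310 m: 890 × 1.6907×10⁻⁴ × 0.71 = 0.106835333 m
0.41 × 0.9482×10⁻⁴ × 1100 = 0.04276382 m
Δh = 0.0250712 + 0.03401816 + 0.106835333 + 0.04276382 = 0.208688513 m ≈ 209 mm

about 209 mm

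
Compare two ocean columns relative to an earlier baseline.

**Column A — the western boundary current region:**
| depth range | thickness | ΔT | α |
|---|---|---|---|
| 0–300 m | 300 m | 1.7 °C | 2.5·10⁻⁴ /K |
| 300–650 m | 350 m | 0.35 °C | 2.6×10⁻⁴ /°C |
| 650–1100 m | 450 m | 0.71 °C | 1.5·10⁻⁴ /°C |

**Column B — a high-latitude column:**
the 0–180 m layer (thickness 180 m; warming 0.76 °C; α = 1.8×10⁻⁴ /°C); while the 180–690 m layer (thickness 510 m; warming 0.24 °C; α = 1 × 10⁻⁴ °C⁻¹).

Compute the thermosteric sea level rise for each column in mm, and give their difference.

Δh_A ≈ 210 mm, Δh_B ≈ 37 mm; difference ≈ 170 mm

A Layer 1: 300 × 2.5×10⁻⁴ × 1.7 = 0.12750 m
A Layer 2: 350 × 0.35 × 2.6×10⁻⁴ = 0.03185 m
A Layer 3: 450 × 0.71 × 1.5×10⁻⁴ = 0.047925 m
A total: 0.207275 m
B 0–180 m: 1.8×10⁻⁴ × 180 × 0.76 = 0.024624 m
B 510 × 1×10⁻⁴ × 0.24 = 0.01224 m
B total: 0.036864 m
Difference: 0.207275 − 0.036864 = 0.170411 m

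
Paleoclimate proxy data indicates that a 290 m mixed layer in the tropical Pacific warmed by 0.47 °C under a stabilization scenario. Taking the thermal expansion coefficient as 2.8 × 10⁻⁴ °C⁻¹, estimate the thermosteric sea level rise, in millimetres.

Δh = αΔT·H = 2.8×10⁻⁴ × 0.47 × 290 = 0.038164 m

about 38.2 mm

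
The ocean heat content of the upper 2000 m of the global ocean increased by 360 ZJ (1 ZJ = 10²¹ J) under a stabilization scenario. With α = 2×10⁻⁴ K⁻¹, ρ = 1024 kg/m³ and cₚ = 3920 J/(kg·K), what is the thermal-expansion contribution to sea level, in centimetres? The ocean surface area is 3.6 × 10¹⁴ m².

Δh ≈ 4.98 cm

Per unit area: Q = 360×10²¹ / (3.6×10¹⁴) = 1×10⁹ J/m²
Δh = αQ/(ρcₚ) = 2×10⁻⁴ × 1×10⁹ / (1024 × 3920) ≈ 0.049825 m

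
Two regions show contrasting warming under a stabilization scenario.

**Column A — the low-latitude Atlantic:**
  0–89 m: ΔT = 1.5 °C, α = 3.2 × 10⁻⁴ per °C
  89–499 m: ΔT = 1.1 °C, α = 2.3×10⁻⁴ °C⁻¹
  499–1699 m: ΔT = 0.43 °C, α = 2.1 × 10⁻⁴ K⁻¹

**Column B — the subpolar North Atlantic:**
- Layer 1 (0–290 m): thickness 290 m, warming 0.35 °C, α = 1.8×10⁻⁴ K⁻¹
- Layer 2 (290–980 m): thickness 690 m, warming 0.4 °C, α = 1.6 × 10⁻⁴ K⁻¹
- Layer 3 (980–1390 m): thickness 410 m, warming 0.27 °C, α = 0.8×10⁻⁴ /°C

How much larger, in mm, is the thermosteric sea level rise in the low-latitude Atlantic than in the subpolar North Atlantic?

180 mm

A Layer 1: 1.5 × 89 × 3.2×10⁻⁴ = 0.04272 m
A 89–499 m: 2.3×10⁻⁴ × 410 × 1.1 = 0.10373 m
A 499–1699 m: 0.43 × 2.1×10⁻⁴ × 1200 = 0.10836 m
A total: 0.25481 m
B 0–290 m: 0.35 × 1.8×10⁻⁴ × 290 = 0.01827 m
B 290–980 m: 690 × 0.4 × 1.6×10⁻⁴ = 0.04416 m
B 980–1390 m: 410 × 0.8×10⁻⁴ × 0.27 = 0.008856 m
B total: 0.071286 m
Difference: 0.25481 − 0.071286 = 0.183524 m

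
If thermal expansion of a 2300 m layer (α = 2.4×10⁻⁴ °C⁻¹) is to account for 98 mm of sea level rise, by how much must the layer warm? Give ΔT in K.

ΔT = Δh/(αH) = 0.098 / (2.4×10⁻⁴ × 2300) ≈ 0.1775 K

about 0.18 K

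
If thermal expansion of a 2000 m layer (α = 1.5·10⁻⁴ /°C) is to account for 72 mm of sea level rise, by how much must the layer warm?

ΔT = Δh/(αH) = 0.072 / (1.5×10⁻⁴ × 2000) = 0.2400 °C

about 0.240 °C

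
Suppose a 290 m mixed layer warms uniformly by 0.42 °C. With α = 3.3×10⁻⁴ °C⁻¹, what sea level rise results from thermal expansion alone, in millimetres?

Δh = αΔT·H = 3.3×10⁻⁴ × 0.42 × 290 = 0.040194 m

40 mm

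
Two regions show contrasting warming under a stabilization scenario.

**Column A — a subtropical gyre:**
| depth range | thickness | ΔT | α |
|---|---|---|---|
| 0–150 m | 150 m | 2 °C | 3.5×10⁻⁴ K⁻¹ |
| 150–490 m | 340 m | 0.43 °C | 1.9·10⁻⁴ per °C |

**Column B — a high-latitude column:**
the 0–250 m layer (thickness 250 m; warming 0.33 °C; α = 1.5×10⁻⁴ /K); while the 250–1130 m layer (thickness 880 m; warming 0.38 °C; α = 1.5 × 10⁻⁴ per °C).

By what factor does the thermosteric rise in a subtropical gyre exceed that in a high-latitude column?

≈ 2.12×

A 0–150 m: 2 × 150 × 3.5×10⁻⁴ = 0.10500 m
A 0.43 × 1.9×10⁻⁴ × 340 = 0.027778 m
A total: 0.132778 m
B Layer 1: 0.33 × 250 × 1.5×10⁻⁴ = 0.012375 m
B 250–1130 m: 1.5×10⁻⁴ × 880 × 0.38 = 0.05016 m
B total: 0.062535 m
Ratio: 0.132778 / 0.062535 ≈ 2.123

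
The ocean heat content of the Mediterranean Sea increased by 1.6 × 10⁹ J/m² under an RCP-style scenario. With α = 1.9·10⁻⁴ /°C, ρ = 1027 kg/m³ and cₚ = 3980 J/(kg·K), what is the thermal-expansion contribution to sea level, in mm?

Δh = αQ/(ρcₚ) = 1.9×10⁻⁴ × 1.6×10⁹ / (1027 × 3980) ≈ 0.074374 m

74 mm of thermosteric rise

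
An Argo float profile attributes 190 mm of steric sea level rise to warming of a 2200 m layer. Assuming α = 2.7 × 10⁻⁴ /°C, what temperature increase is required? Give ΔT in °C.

about 0.32 °C

ΔT = Δh/(αH) = 0.19 / (2.7×10⁻⁴ × 2200) ≈ 0.3199 °C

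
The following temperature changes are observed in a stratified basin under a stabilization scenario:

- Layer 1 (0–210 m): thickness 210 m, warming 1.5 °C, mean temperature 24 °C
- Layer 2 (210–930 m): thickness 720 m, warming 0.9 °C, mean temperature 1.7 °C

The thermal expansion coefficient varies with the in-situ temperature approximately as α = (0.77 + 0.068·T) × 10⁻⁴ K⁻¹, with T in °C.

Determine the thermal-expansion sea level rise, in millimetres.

133 mm of thermosteric rise

Layer 1: α = (0.77 + 0.068×24)×10⁻⁴ = 2.402×10⁻⁴ K⁻¹
Layer 2: α = (0.77 + 0.068×1.7)×10⁻⁴ = 0.8856×10⁻⁴ K⁻¹
0–210 m: 2.402×10⁻⁴ × 1.5 × 210 = 0.075663 m
720 × 0.9 × 0.8856×10⁻⁴ = 0.05738688 m
Δh = 0.075663 + 0.05738688 = 0.13304988 m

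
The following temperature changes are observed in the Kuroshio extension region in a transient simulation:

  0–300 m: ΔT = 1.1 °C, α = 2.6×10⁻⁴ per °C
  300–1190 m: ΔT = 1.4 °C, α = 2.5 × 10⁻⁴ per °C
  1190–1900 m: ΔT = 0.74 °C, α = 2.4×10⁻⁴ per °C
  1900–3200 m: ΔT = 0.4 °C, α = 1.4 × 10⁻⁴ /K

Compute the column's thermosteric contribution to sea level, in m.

0–300 m: 2.6×10⁻⁴ × 1.1 × 300 = 0.08580 m
890 × 2.5×10⁻⁴ × 1.4 = 0.31150 m
Layer 3: 0.74 × 2.4×10⁻⁴ × 710 = 0.126096 m
Layer 4: 0.4 × 1300 × 1.4×10⁻⁴ = 0.07280 m
Δh = 0.08580 + 0.31150 + 0.126096 + 0.07280 = 0.596196 m

0.596 m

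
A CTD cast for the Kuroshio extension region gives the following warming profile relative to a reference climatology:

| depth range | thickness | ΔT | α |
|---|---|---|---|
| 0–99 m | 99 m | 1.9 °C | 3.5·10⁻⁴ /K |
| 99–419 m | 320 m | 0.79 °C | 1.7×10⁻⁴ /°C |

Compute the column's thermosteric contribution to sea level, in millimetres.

109 mm

99 × 1.9 × 3.5×10⁻⁴ = 0.065835 m
320 × 1.7×10⁻⁴ × 0.79 = 0.042976 m
Δh = 0.065835 + 0.042976 = 0.108811 m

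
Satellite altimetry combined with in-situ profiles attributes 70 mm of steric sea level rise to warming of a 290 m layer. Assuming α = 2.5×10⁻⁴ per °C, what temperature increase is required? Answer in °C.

ΔT = Δh/(αH) = 0.07 / (2.5×10⁻⁴ × 290) ≈ 0.9655 °C

0.97 °C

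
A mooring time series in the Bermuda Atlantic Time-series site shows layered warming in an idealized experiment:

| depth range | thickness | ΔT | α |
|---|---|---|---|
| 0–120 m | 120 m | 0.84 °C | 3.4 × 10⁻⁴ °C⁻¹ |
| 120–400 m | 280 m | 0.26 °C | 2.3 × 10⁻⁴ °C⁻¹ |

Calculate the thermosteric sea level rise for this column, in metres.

about 0.0510 m

0–120 m: 3.4×10⁻⁴ × 0.84 × 120 = 0.034272 m
280 × 2.3×10⁻⁴ × 0.26 = 0.016744 m
Δh = 0.034272 + 0.016744 = 0.051016 m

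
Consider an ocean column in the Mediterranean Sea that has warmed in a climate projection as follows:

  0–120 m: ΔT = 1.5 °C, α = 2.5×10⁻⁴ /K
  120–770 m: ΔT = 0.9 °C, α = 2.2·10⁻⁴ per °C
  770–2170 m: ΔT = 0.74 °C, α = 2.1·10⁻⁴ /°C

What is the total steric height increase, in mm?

0–120 m: 2.5×10⁻⁴ × 120 × 1.5 = 0.04500 m
120–770 m: 0.9 × 650 × 2.2×10⁻⁴ = 0.12870 m
Layer 3: 2.1×10⁻⁴ × 1400 × 0.74 = 0.21756 m
Δh = 0.04500 + 0.12870 + 0.21756 = 0.39126 m

about 391 mm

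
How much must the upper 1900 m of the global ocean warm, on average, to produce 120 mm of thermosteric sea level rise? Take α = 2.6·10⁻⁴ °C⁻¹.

ΔT ≈ 0.24 °C

ΔT = Δh/(αH) = 0.12 / (2.6×10⁻⁴ × 1900) ≈ 0.2429 °C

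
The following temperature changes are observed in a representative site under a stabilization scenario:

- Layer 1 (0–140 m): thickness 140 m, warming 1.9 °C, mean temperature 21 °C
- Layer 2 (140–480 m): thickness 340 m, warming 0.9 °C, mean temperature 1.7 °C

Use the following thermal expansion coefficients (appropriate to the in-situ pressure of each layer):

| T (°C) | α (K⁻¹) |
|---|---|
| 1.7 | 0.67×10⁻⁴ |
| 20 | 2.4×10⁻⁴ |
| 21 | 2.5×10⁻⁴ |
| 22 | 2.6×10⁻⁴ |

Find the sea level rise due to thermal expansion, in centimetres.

8.70 cm of thermosteric rise

Layer 1 at 21 °C → α = 2.5×10⁻⁴ K⁻¹
Layer 2 at 1.7 °C → α = 0.67×10⁻⁴ K⁻¹
2.5×10⁻⁴ × 140 × 1.9 = 0.06650 m
140–480 m: 0.67×10⁻⁴ × 340 × 0.9 = 0.020502 m
Δh = 0.06650 + 0.020502 = 0.087002 m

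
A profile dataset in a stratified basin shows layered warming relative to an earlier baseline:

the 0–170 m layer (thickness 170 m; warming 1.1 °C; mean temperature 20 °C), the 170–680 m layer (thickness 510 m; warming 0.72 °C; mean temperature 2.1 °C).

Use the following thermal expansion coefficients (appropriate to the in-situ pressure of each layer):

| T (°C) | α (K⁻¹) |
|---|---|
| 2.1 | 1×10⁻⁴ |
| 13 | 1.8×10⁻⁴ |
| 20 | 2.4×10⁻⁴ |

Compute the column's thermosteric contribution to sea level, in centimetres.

Layer 1 at 20 °C → α = 2.4×10⁻⁴ K⁻¹
Layer 2 at 2.1 °C → α = 1×10⁻⁴ K⁻¹
Layer 1: 170 × 1.1 × 2.4×10⁻⁴ = 0.04488 m
170–680 m: 1×10⁻⁴ × 0.72 × 510 = 0.03672 m
Δh = 0.04488 + 0.03672 = 0.08160 m

8.2 cm of thermosteric rise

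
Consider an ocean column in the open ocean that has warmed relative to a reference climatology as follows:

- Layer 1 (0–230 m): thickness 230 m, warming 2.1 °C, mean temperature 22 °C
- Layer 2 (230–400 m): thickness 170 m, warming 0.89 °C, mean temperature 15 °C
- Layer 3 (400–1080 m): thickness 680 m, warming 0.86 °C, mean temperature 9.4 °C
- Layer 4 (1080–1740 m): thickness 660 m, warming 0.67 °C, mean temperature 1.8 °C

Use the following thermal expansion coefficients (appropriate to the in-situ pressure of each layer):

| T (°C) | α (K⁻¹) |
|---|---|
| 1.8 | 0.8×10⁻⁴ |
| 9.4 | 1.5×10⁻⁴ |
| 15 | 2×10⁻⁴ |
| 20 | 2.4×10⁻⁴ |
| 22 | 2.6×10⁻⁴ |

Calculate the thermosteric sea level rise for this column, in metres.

0.279 m of thermosteric rise

Layer 1 at 22 °C → α = 2.6×10⁻⁴ K⁻¹
Layer 2 at 15 °C → α = 2×10⁻⁴ K⁻¹
Layer 3 at 9.4 °C → α = 1.5×10⁻⁴ K⁻¹
Layer 4 at 1.8 °C → α = 0.8×10⁻⁴ K⁻¹
2.1 × 230 × 2.6×10⁻⁴ = 0.12558 m
230–400 m: 170 × 2×10⁻⁴ × 0.89 = 0.03026 m
400–1080 m: 1.5×10⁻⁴ × 680 × 0.86 = 0.08772 m
660 × 0.8×10⁻⁴ × 0.67 = 0.035376 m
Δh = 0.12558 + 0.03026 + 0.08772 + 0.035376 = 0.278936 m ≈ 0.279 m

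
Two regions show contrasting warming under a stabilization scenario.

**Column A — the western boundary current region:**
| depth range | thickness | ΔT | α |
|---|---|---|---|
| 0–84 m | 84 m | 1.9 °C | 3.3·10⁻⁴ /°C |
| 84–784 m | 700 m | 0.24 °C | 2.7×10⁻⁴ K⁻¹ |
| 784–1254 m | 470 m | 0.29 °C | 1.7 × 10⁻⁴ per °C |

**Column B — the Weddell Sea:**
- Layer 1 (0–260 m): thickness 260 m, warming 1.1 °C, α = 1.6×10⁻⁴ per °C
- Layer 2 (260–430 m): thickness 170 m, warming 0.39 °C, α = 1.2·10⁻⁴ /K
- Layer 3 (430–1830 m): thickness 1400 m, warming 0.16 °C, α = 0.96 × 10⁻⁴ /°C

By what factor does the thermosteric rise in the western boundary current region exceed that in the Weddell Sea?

A Layer 1: 1.9 × 84 × 3.3×10⁻⁴ = 0.052668 m
A 0.24 × 700 × 2.7×10⁻⁴ = 0.04536 m
A Layer 3: 0.29 × 470 × 1.7×10⁻⁴ = 0.023171 m
A total: 0.121199 m
B 0–260 m: 1.6×10⁻⁴ × 260 × 1.1 = 0.04576 m
B Layer 2: 170 × 0.39 × 1.2×10⁻⁴ = 0.007956 m
B 0.96×10⁻⁴ × 1400 × 0.16 = 0.021504 m
B total: 0.07522 m
Ratio: 0.121199 / 0.07522 ≈ 1.611

a factor of 1.6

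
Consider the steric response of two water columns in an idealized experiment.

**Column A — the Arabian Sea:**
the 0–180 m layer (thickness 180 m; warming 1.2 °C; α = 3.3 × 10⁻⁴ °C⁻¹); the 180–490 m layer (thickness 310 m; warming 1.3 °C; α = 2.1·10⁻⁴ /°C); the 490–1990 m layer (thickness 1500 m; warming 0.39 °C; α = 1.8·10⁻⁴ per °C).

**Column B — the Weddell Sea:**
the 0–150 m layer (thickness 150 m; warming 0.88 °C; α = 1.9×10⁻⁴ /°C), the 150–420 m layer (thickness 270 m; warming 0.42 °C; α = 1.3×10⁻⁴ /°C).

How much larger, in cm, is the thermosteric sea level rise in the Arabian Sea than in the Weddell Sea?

A 1.2 × 180 × 3.3×10⁻⁴ = 0.07128 m
A 1.3 × 310 × 2.1×10⁻⁴ = 0.08463 m
A Layer 3: 0.39 × 1500 × 1.8×10⁻⁴ = 0.10530 m
A total: 0.26121 m
B Layer 1: 1.9×10⁻⁴ × 0.88 × 150 = 0.02508 m
B 150–420 m: 0.42 × 1.3×10⁻⁴ × 270 = 0.014742 m
B total: 0.039822 m
Difference: 0.26121 − 0.039822 = 0.221388 m

Δh_A − Δh_B ≈ 22.1 cm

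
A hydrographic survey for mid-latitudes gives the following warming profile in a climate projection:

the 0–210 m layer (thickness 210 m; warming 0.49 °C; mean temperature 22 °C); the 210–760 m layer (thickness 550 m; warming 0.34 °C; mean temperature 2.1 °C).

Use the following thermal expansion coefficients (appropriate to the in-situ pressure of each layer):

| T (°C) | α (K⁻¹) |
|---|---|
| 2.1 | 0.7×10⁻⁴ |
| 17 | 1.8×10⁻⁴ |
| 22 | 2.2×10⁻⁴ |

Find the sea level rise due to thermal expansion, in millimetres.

Layer 1 at 22 °C → α = 2.2×10⁻⁴ K⁻¹
Layer 2 at 2.1 °C → α = 0.7×10⁻⁴ K⁻¹
Layer 1: 0.49 × 2.2×10⁻⁴ × 210 = 0.022638 m
0.34 × 550 × 0.7×10⁻⁴ = 0.01309 m
Δh = 0.022638 + 0.01309 = 0.035728 m

about 36 mm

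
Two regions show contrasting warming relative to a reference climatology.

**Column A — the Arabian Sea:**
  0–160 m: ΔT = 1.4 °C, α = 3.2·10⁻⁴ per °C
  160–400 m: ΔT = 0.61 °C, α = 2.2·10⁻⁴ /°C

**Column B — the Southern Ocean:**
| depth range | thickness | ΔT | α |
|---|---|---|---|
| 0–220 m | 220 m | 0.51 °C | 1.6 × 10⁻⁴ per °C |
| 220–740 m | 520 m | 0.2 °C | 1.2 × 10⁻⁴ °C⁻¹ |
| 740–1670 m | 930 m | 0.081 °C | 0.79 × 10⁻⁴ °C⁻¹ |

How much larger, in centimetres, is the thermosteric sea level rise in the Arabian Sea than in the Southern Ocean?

A 160 × 3.2×10⁻⁴ × 1.4 = 0.07168 m
A 160–400 m: 2.2×10⁻⁴ × 240 × 0.61 = 0.032208 m
A total: 0.103888 m
B 1.6×10⁻⁴ × 220 × 0.51 = 0.017952 m
B 1.2×10⁻⁴ × 520 × 0.2 = 0.01248 m
B 740–1670 m: 0.081 × 930 × 0.79×10⁻⁴ = 0.00595107 m
B total: 0.03638307 m
Difference: 0.103888 − 0.03638307 = 0.06750493 m

6.8 cm larger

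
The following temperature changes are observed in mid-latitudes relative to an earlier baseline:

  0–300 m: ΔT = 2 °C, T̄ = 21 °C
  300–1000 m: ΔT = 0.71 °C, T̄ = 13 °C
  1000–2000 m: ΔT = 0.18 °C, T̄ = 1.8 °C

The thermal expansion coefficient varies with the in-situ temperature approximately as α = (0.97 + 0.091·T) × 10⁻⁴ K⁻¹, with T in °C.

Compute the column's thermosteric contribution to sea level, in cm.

Layer 1: α = (0.97 + 0.091×21)×10⁻⁴ = 2.881×10⁻⁴ K⁻¹
Layer 2: α = (0.97 + 0.091×13)×10⁻⁴ = 2.153×10⁻⁴ K⁻¹
Layer 3: α = (0.97 + 0.091×1.8)×10⁻⁴ = 1.1338×10⁻⁴ K⁻¹
0–300 m: 2.881×10⁻⁴ × 2 × 300 = 0.17286 m
700 × 0.71 × 2.153×10⁻⁴ = 0.1070041 m
0.18 × 1.1338×10⁻⁴ × 1000 = 0.0204084 m
Δh = 0.17286 + 0.1070041 + 0.0204084 = 0.3002725 m

Δh ≈ 30.0 cm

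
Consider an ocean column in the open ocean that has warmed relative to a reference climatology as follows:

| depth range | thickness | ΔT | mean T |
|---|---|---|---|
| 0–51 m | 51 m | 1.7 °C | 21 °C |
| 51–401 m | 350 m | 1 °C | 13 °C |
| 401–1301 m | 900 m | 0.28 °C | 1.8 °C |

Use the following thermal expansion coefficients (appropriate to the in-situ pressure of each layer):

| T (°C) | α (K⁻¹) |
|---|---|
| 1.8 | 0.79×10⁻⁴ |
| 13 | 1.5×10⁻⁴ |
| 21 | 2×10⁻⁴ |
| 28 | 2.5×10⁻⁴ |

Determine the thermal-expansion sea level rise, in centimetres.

Δh ≈ 8.97 cm

Layer 1 at 21 °C → α = 2×10⁻⁴ K⁻¹
Layer 2 at 13 °C → α = 1.5×10⁻⁴ K⁻¹
Layer 3 at 1.8 °C → α = 0.79×10⁻⁴ K⁻¹
0–51 m: 51 × 2×10⁻⁴ × 1.7 = 0.01734 m
1 × 350 × 1.5×10⁻⁴ = 0.05250 m
0.79×10⁻⁴ × 0.28 × 900 = 0.019908 m
Δh = 0.01734 + 0.05250 + 0.019908 = 0.089748 m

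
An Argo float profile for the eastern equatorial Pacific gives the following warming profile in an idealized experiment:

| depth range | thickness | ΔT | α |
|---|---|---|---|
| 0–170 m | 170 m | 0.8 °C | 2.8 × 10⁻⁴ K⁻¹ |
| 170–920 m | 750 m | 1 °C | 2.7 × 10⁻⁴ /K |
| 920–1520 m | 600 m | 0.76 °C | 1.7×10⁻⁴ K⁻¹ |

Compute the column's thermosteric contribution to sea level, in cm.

0–170 m: 0.8 × 170 × 2.8×10⁻⁴ = 0.03808 m
750 × 2.7×10⁻⁴ × 1 = 0.20250 m
Layer 3: 600 × 0.76 × 1.7×10⁻⁴ = 0.07752 m
Δh = 0.03808 + 0.20250 + 0.07752 = 0.31810 m

Δh ≈ 31.8 cm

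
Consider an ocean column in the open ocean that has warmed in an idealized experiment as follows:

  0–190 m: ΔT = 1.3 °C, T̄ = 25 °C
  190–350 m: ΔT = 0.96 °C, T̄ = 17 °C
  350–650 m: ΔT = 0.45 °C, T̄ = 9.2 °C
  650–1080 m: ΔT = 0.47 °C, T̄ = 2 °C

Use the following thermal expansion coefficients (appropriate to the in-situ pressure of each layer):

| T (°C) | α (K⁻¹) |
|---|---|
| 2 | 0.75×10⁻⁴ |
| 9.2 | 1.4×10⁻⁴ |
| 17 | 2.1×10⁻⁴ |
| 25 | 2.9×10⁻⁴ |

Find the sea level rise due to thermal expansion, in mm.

Layer 1 at 25 °C → α = 2.9×10⁻⁴ K⁻¹
Layer 2 at 17 °C → α = 2.1×10⁻⁴ K⁻¹
Layer 3 at 9.2 °C → α = 1.4×10⁻⁴ K⁻¹
Layer 4 at 2 °C → α = 0.75×10⁻⁴ K⁻¹
0–190 m: 1.3 × 190 × 2.9×10⁻⁴ = 0.07163 m
Layer 2: 160 × 2.1×10⁻⁴ × 0.96 = 0.032256 m
0.45 × 300 × 1.4×10⁻⁴ = 0.01890 m
430 × 0.47 × 0.75×10⁻⁴ = 0.0151575 m
Δh = 0.07163 + 0.032256 + 0.01890 + 0.0151575 = 0.1379435 m

138 mm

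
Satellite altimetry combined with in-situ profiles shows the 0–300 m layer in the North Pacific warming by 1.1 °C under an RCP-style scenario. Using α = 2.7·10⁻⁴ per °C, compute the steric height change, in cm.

Δh ≈ 8.91 cm

Δh = αΔT·H = 2.7×10⁻⁴ × 1.1 × 300 = 0.08910 m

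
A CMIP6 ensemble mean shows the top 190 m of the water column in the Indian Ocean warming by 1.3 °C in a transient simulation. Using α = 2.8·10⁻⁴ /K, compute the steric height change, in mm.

Δh = αΔT·H = 2.8×10⁻⁴ × 1.3 × 190 = 0.06916 m

Δh = 69 mm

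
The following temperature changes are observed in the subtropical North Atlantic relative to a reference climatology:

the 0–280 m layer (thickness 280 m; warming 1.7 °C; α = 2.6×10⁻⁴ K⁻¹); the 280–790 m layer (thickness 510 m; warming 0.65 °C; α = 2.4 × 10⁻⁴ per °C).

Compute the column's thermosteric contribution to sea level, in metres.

2.6×10⁻⁴ × 1.7 × 280 = 0.12376 m
0.65 × 2.4×10⁻⁴ × 510 = 0.07956 m
Δh = 0.12376 + 0.07956 = 0.20332 m ≈ 0.20 m

Δh = 0.20 m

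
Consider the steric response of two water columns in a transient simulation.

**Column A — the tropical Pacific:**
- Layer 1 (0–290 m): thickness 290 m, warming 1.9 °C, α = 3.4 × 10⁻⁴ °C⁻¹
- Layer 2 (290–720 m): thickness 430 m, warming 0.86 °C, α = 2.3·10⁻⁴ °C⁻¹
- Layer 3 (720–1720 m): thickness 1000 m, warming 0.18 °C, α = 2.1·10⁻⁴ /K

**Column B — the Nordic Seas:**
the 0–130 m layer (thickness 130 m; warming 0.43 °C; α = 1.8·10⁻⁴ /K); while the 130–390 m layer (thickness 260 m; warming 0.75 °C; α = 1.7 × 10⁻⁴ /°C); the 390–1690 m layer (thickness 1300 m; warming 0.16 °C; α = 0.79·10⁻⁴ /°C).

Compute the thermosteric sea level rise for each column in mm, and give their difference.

A Layer 1: 1.9 × 3.4×10⁻⁴ × 290 = 0.18734 m
A 290–720 m: 430 × 2.3×10⁻⁴ × 0.86 = 0.085054 m
A 1000 × 0.18 × 2.1×10⁻⁴ = 0.03780 m
A total: 0.310194 m
B 0.43 × 130 × 1.8×10⁻⁴ = 0.010062 m
B 260 × 0.75 × 1.7×10⁻⁴ = 0.03315 m
B 390–1690 m: 0.79×10⁻⁴ × 1300 × 0.16 = 0.016432 m
B total: 0.059644 m
Difference: 0.310194 − 0.059644 = 0.25055 m

Δh_A ≈ 310 mm, Δh_B ≈ 59.6 mm; difference ≈ 251 mm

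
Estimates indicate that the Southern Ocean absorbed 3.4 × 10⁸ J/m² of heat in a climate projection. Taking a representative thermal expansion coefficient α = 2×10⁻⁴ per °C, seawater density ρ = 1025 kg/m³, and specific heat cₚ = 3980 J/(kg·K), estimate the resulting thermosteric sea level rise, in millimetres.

Δh = αQ/(ρcₚ) = 2×10⁻⁴ × 3.4×10⁸ / (1025 × 3980) ≈ 0.016669 m

Δh ≈ 16.7 mm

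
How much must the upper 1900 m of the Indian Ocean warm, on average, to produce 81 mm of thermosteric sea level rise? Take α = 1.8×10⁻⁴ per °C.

0.237 K

ΔT = Δh/(αH) = 0.081 / (1.8×10⁻⁴ × 1900) ≈ 0.2368 K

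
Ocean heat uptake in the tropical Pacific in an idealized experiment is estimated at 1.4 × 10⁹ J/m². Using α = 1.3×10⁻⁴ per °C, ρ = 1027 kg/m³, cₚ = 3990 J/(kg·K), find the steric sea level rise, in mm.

Δh = αQ/(ρcₚ) = 1.3×10⁻⁴ × 1.4×10⁹ / (1027 × 3990) ≈ 0.044415 m

Δh ≈ 44 mm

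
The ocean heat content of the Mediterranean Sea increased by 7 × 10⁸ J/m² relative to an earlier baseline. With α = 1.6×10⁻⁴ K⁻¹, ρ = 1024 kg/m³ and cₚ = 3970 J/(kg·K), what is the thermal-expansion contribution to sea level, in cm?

Δh = αQ/(ρcₚ) = 1.6×10⁻⁴ × 7×10⁸ / (1024 × 3970) ≈ 0.02755 m

about 2.76 cm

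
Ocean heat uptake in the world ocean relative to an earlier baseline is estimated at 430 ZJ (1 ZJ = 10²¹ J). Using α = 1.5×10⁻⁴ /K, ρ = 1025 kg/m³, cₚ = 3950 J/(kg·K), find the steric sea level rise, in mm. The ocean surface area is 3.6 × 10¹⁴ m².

44 mm of thermosteric rise

Per unit area: Q = 430×10²¹ / (3.6×10¹⁴) ≈ 1.194×10⁹ J/m²
Δh = αQ/(ρcₚ) = 1.5×10⁻⁴ × 1.194×10⁹ / (1025 × 3950) ≈ 0.044236 m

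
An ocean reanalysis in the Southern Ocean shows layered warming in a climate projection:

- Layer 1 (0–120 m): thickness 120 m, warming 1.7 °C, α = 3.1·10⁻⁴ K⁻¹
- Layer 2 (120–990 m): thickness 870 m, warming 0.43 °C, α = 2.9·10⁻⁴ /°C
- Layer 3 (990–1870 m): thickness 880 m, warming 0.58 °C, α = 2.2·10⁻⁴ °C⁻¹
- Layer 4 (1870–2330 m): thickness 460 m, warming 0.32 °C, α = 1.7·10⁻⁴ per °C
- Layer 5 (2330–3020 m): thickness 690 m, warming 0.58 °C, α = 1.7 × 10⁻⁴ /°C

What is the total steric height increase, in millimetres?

0–120 m: 3.1×10⁻⁴ × 120 × 1.7 = 0.06324 m
2.9×10⁻⁴ × 870 × 0.43 = 0.108489 m
990–1870 m: 880 × 0.58 × 2.2×10⁻⁴ = 0.112288 m
1870–2330 m: 0.32 × 1.7×10⁻⁴ × 460 = 0.025024 m
2330–3020 m: 1.7×10⁻⁴ × 690 × 0.58 = 0.068034 m
Δh = 0.06324 + 0.108489 + 0.112288 + 0.025024 + 0.068034 = 0.377075 m ≈ 377 mm

about 377 mm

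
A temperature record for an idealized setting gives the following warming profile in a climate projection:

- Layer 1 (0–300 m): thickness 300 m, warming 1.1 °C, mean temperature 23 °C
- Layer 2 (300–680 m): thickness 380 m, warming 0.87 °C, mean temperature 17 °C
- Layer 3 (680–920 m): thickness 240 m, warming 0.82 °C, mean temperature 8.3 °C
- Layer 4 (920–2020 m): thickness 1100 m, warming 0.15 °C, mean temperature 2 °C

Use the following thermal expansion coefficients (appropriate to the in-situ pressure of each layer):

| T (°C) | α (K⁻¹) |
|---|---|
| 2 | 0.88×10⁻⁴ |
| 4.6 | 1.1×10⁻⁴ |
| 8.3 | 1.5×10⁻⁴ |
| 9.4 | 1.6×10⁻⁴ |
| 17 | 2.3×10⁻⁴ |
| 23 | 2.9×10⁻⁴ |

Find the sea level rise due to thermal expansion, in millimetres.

Layer 1 at 23 °C → α = 2.9×10⁻⁴ K⁻¹
Layer 2 at 17 °C → α = 2.3×10⁻⁴ K⁻¹
Layer 3 at 8.3 °C → α = 1.5×10⁻⁴ K⁻¹
Layer 4 at 2 °C → α = 0.88×10⁻⁴ K⁻¹
2.9×10⁻⁴ × 1.1 × 300 = 0.09570 m
Layer 2: 2.3×10⁻⁴ × 380 × 0.87 = 0.076038 m
Layer 3: 0.82 × 240 × 1.5×10⁻⁴ = 0.02952 m
0.15 × 0.88×10⁻⁴ × 1100 = 0.01452 m
Δh = 0.09570 + 0.076038 + 0.02952 + 0.01452 = 0.215778 m

about 216 mm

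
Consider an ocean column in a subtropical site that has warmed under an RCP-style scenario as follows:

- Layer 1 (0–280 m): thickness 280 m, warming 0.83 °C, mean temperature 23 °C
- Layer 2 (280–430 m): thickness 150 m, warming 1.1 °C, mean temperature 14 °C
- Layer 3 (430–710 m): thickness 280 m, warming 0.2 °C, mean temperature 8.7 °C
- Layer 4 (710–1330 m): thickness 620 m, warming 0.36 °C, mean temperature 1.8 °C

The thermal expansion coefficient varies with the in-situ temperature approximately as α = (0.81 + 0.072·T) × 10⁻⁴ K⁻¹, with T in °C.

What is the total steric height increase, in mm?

about 116 mm

Layer 1: α = (0.81 + 0.072×23)×10⁻⁴ = 2.466×10⁻⁴ K⁻¹
Layer 2: α = (0.81 + 0.072×14)×10⁻⁴ = 1.818×10⁻⁴ K⁻¹
Layer 3: α = (0.81 + 0.072×8.7)×10⁻⁴ = 1.4364×10⁻⁴ K⁻¹
Layer 4: α = (0.81 + 0.072×1.8)×10⁻⁴ = 0.9396×10⁻⁴ K⁻¹
Layer 1: 0.83 × 2.466×10⁻⁴ × 280 = 0.05730984 m
280–430 m: 150 × 1.1 × 1.818×10⁻⁴ = 0.029997 m
Layer 3: 1.4364×10⁻⁴ × 0.2 × 280 = 0.00804384 m
620 × 0.9396×10⁻⁴ × 0.36 = 0.020971872 m
Δh = 0.05730984 + 0.029997 + 0.00804384 + 0.020971872 = 0.116322552 m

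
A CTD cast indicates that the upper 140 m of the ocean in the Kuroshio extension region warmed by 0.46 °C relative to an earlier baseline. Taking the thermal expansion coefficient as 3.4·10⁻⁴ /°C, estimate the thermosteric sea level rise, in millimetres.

Δh = αΔT·H = 3.4×10⁻⁴ × 0.46 × 140 = 0.021896 m

21.9 mm of thermosteric rise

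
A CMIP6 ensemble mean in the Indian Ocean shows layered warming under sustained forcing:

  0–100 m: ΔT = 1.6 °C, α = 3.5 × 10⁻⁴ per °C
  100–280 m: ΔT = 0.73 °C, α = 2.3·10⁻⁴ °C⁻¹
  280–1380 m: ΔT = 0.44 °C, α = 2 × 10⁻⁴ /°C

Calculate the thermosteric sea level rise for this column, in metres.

3.5×10⁻⁴ × 100 × 1.6 = 0.05600 m
2.3×10⁻⁴ × 180 × 0.73 = 0.030222 m
1100 × 2×10⁻⁴ × 0.44 = 0.09680 m
Δh = 0.05600 + 0.030222 + 0.09680 = 0.183022 m

0.183 m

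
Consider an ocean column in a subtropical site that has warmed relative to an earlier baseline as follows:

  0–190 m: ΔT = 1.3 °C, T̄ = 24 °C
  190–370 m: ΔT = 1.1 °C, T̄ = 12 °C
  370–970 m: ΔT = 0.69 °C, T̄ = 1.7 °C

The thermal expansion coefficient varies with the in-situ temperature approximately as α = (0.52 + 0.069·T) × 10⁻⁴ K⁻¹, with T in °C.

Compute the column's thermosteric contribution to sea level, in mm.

Layer 1: α = (0.52 + 0.069×24)×10⁻⁴ = 2.176×10⁻⁴ K⁻¹
Layer 2: α = (0.52 + 0.069×12)×10⁻⁴ = 1.348×10⁻⁴ K⁻¹
Layer 3: α = (0.52 + 0.069×1.7)×10⁻⁴ = 0.6373×10⁻⁴ K⁻¹
Layer 1: 2.176×10⁻⁴ × 190 × 1.3 = 0.0537472 m
1.348×10⁻⁴ × 1.1 × 180 = 0.0266904 m
370–970 m: 0.6373×10⁻⁴ × 600 × 0.69 = 0.02638422 m
Δh = 0.0537472 + 0.0266904 + 0.02638422 = 0.10682182 m ≈ 107 mm

Δh = 107 mm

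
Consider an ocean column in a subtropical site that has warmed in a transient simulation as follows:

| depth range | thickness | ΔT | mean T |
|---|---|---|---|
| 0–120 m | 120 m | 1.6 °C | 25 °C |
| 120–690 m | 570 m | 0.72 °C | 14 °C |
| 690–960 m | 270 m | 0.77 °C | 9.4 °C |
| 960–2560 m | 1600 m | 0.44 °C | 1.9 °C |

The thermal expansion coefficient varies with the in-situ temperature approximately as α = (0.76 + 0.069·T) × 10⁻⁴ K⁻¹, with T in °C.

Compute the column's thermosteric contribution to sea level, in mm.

about 211 mm

Layer 1: α = (0.76 + 0.069×25)×10⁻⁴ = 2.485×10⁻⁴ K⁻¹
Layer 2: α = (0.76 + 0.069×14)×10⁻⁴ = 1.726×10⁻⁴ K⁻¹
Layer 3: α = (0.76 + 0.069×9.4)×10⁻⁴ = 1.4086×10⁻⁴ K⁻¹
Layer 4: α = (0.76 + 0.069×1.9)×10⁻⁴ = 0.8911×10⁻⁴ K⁻¹
Layer 1: 2.485×10⁻⁴ × 120 × 1.6 = 0.047712 m
570 × 1.726×10⁻⁴ × 0.72 = 0.07083504 m
690–960 m: 0.77 × 270 × 1.4086×10⁻⁴ = 0.029284794 m
0.44 × 0.8911×10⁻⁴ × 1600 = 0.06273344 m
Δh = 0.047712 + 0.07083504 + 0.029284794 + 0.06273344 = 0.210565274 m ≈ 211 mm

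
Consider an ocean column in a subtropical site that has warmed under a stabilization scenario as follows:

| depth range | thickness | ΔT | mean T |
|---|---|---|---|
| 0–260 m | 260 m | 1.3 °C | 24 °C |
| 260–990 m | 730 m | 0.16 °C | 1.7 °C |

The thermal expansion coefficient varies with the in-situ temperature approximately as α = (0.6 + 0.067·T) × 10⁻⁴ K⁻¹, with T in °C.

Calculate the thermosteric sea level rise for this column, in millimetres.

Layer 1: α = (0.6 + 0.067×24)×10⁻⁴ = 2.208×10⁻⁴ K⁻¹
Layer 2: α = (0.6 + 0.067×1.7)×10⁻⁴ = 0.7139×10⁻⁴ K⁻¹
0–260 m: 1.3 × 2.208×10⁻⁴ × 260 = 0.0746304 m
730 × 0.16 × 0.7139×10⁻⁴ = 0.008338352 m
Δh = 0.0746304 + 0.008338352 = 0.082968752 m ≈ 83 mm

83 mm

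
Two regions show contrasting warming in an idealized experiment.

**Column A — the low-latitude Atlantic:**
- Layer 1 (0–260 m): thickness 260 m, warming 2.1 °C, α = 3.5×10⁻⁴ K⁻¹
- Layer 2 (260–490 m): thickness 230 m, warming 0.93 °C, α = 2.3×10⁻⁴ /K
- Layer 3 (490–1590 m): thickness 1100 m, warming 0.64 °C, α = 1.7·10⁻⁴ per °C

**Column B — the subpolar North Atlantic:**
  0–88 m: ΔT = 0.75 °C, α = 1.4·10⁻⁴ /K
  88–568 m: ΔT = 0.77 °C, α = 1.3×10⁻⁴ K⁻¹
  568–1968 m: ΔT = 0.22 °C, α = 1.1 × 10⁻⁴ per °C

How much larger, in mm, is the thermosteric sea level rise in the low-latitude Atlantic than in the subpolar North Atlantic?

A Layer 1: 3.5×10⁻⁴ × 260 × 2.1 = 0.19110 m
A 230 × 2.3×10⁻⁴ × 0.93 = 0.049197 m
A Layer 3: 0.64 × 1.7×10⁻⁴ × 1100 = 0.11968 m
A total: 0.359977 m
B Layer 1: 88 × 1.4×10⁻⁴ × 0.75 = 0.00924 m
B Layer 2: 480 × 0.77 × 1.3×10⁻⁴ = 0.048048 m
B Layer 3: 0.22 × 1.1×10⁻⁴ × 1400 = 0.03388 m
B total: 0.091168 m
Difference: 0.359977 − 0.091168 = 0.268809 m

269 mm larger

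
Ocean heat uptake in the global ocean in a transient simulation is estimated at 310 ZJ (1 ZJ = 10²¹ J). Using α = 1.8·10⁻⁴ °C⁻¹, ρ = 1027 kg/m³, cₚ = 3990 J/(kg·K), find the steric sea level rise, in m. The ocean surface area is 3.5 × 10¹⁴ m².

Per unit area: Q = 310×10²¹ / (3.5×10¹⁴) ≈ 8.857×10⁸ J/m²
Δh = αQ/(ρcₚ) = 1.8×10⁻⁴ × 8.857×10⁸ / (1027 × 3990) ≈ 0.038906 m

0.039 m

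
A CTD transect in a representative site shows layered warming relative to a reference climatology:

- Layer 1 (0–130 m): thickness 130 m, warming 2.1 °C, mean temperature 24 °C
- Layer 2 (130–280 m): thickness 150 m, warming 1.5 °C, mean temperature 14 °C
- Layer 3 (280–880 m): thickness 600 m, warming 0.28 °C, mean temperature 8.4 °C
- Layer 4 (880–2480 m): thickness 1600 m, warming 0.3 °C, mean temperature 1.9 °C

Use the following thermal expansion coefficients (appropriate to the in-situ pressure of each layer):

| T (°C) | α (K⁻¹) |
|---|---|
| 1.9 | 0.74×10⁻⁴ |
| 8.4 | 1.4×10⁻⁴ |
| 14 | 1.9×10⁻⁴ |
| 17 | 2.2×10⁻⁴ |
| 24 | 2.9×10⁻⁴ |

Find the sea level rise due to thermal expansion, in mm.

Δh = 181 mm

Layer 1 at 24 °C → α = 2.9×10⁻⁴ K⁻¹
Layer 2 at 14 °C → α = 1.9×10⁻⁴ K⁻¹
Layer 3 at 8.4 °C → α = 1.4×10⁻⁴ K⁻¹
Layer 4 at 1.9 °C → α = 0.74×10⁻⁴ K⁻¹
Layer 1: 2.1 × 2.9×10⁻⁴ × 130 = 0.07917 m
1.9×10⁻⁴ × 1.5 × 150 = 0.04275 m
280–880 m: 0.28 × 1.4×10⁻⁴ × 600 = 0.02352 m
880–2480 m: 0.74×10⁻⁴ × 0.3 × 1600 = 0.03552 m
Δh = 0.07917 + 0.04275 + 0.02352 + 0.03552 = 0.18096 m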